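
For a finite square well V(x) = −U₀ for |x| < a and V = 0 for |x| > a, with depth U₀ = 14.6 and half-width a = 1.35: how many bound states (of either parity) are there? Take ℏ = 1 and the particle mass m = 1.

The dimensionless depth is z₀ = a√(2mU₀)/ℏ = 1.35 × √(29.20) = 7.295.
The even/odd transcendental equations gain one root per π/2 in z₀, giving N = 1 + ⌊2z₀/π⌋ = 1 + ⌊4.644⌋ = 5.

N = 5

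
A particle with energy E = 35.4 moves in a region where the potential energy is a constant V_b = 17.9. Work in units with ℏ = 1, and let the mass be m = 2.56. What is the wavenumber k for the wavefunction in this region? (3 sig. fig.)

With E > V_b the solution is oscillatory, ψ ∝ e^{±ikx} with k = √(2m(E − V_b))/ℏ.
k = √(2 × 2.56 × 17.5) = 9.466.

k = 9.47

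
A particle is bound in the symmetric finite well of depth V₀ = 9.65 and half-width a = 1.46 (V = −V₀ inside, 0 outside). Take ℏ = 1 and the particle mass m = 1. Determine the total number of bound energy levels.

The dimensionless depth is z₀ = a√(2mV₀)/ℏ = 1.46 × √(19.30) = 6.414.
A new bound state (alternating even/odd) appears each time z₀ passes a multiple of π/2, so N = ⌊2z₀/π⌋ + 1 = ⌊4.083⌋ + 1 = 5.

N = 5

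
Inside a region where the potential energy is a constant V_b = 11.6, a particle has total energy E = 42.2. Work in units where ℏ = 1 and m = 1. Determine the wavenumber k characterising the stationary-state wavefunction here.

With E > V_b the solution is oscillatory, ψ ∝ e^{±ikx} with k = √(2m(E − V_b))/ℏ.
k = √(2 × 1 × 30.6) = 7.823.

k = 7.82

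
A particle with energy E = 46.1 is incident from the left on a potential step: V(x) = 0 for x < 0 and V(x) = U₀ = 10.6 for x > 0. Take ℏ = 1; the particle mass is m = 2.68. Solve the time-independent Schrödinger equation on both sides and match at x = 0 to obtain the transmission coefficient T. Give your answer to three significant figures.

T = 0.996

On each side the TISE gives plane waves with k = √(2m(E − V))/ℏ: k₁ = √(2·2.68·46.1) = 15.72, k₂ = √(2·2.68·35.5) = 13.79.
Matching ψ and ψ′ at x = 0 gives r = (k₁ − k₂)/(k₁ + k₂), so R = r² = 0.004255 and T = 1 − R = 0.9957.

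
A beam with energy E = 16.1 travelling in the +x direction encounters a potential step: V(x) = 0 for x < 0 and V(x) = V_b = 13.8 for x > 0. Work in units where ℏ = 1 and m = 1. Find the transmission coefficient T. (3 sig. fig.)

T = 0.796

The wavenumbers are k₁ = √(2mE)/ℏ = 5.675 on the left and k₂ = √(2m(E − V_b))/ℏ = 2.145 on the right.
Matching ψ and ψ′ at x = 0 gives r = (k₁ − k₂)/(k₁ + k₂), so R = r² = 0.2038 and T = 1 − R = 0.7962.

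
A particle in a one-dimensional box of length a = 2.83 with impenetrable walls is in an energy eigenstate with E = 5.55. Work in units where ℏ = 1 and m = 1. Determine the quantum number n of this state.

For an infinite well E_n = n²π²ℏ²/(2ma²), so n = (a/πℏ)√(2mE).
n = (2.83/π) × √(2 × 1 × 5.55) = 3.001 → n = 3.

n = 3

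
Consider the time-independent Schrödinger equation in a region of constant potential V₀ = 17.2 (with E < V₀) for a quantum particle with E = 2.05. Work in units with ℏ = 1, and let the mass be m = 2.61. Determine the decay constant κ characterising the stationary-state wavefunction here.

Since E < V₀ the TISE in this region is ψ'' = κ²ψ with κ = √(2m(V₀ − E))/ℏ.
κ = √(2 × 2.61 × 15.15) = 8.893.

κ = 8.89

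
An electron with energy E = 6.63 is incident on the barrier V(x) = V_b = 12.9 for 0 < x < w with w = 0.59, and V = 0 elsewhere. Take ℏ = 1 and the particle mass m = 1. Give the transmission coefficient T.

T = 0.0594

E < V_b: inside the barrier ψ ∝ e^{±κx} with κ = √(2m(V_b − E))/ℏ = 3.541.
κw = 2.089, sinh(κw) = 3.978.
The exact tunnelling result is T⁻¹ = 1 + V_b² sinh²(κw) / [4E(V_b − E)] = 16.83, so T = 0.0594.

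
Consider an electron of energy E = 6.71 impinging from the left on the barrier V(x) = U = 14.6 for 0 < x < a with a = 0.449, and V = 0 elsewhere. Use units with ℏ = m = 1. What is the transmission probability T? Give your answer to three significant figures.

T = 0.106

Since E < U the interior solution is evanescent with decay constant κ = √(2m(U − E))/ℏ = 3.972.
κa = 1.784, sinh(κa) = 2.892.
The exact tunnelling result is T⁻¹ = 1 + U² sinh²(κa) / [4E(U − E)] = 9.417, so T = 0.106.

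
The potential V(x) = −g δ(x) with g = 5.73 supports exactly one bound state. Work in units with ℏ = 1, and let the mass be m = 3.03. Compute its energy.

The bound state is ψ(x) = √κ e^{−κ|x|}. The derivative jump ψ'(0⁺) − ψ'(0⁻) = −(2mg/ℏ²)ψ(0) fixes κ = mg/ℏ² = 17.36.
Then E = −ℏ²κ²/(2m) = −mg²/(2ℏ²) = -49.74.

E = -49.7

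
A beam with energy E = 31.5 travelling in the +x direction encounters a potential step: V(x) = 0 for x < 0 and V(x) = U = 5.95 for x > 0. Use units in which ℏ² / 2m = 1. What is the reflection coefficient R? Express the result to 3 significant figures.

R = 0.00273

The wavenumbers are k₁ = √(2mE)/ℏ = 5.612 on the left and k₂ = √(2m(E − U))/ℏ = 5.055 on the right.
Continuity of ψ and ψ′ at the step yields the reflection amplitude r = (k₁ − k₂)/(k₁ + k₂) = 0.05229; thus R = |r|² = 0.002734, T = 0.9973.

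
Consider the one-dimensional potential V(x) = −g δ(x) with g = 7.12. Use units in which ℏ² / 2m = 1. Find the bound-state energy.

For x ≠ 0 the bound state is ψ ∝ e^{−κ|x|}; integrating the TISE across the delta gives the cusp condition 2κ = 2mg/ℏ², so κ = 3.560.
Then E = −ℏ²κ²/(2m) = −mg²/(2ℏ²) = -12.67.

E = -12.7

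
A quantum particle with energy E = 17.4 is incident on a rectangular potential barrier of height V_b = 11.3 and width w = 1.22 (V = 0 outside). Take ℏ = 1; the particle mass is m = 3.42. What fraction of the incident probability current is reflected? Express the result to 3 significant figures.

R = 0.231

E > V_b: inside the barrier k₂ = √(2m(E − V_b))/ℏ = 6.459, k₂w = 7.880.
Matching at both interfaces gives T⁻¹ = 1 + V_b² sin²(k₂w) / [4E(E − V_b)] = 1.301, hence T = 0.769.
R = 1 − T = 0.231.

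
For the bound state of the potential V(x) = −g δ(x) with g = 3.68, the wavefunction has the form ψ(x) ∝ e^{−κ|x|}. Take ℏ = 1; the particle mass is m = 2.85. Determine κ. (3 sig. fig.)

κ = 10.5

Integrating the TISE across x = 0 gives the cusp condition ψ'(0⁺) − ψ'(0⁻) = −(2mg/ℏ²)ψ(0).
With ψ ∝ e^{−κ|x|} this yields −2κ = −2mg/ℏ², so κ = mg/ℏ² = 10.49.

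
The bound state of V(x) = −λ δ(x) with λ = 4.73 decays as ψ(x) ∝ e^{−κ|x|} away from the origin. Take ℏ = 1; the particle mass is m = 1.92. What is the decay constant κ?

Integrate −(ℏ²/2m)ψ'' − λδ(x)ψ = Eψ from −ε to +ε: the ψ'' term gives ψ'(0⁺) − ψ'(0⁻) and the δ term gives −(2mλ/ℏ²)ψ(0).
With ψ ∝ e^{−κ|x|} this yields −2κ = −2mλ/ℏ², so κ = mλ/ℏ² = 9.082.

κ = 9.08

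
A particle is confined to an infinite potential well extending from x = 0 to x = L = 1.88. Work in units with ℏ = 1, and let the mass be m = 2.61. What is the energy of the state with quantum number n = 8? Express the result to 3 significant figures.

E = 34.2

The infinite-well eigenfunctions ψ_n = √(2/L) sin(nπx/L) vanish at both walls, giving E_n = n²π²ℏ²/(2mL²).
E_8 = 8² × π² / (2 × 2.61 × 1.88²) = 34.24.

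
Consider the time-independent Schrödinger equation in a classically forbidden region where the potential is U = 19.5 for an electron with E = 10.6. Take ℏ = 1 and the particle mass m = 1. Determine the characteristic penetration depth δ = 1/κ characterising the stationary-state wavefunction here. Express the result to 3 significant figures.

δ = 0.237

Since E < U the TISE in this region is ψ'' = κ²ψ with κ = √(2m(U − E))/ℏ.
κ = √(2 × 1 × 8.9) = 4.219. The penetration depth is δ = 1/κ = 0.237.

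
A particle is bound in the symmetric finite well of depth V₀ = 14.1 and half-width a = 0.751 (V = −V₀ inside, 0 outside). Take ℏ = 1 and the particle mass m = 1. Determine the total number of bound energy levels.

N = 3

The dimensionless depth is z₀ = a√(2mV₀)/ℏ = 0.751 × √(28.20) = 3.988.
The even/odd transcendental equations gain one root per π/2 in z₀, giving N = 1 + ⌊2z₀/π⌋ = 1 + ⌊2.539⌋ = 3.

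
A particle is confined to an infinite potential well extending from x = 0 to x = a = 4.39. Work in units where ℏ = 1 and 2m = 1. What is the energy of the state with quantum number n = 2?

Requiring ψ(0) = ψ(a) = 0 quantises k = nπ/a, hence E_n = ℏ²k²/2m = n²π²ℏ²/(2ma²).
E_2 = 2² × π² / (2 × 0.5 × 4.39²) = 2.048.

E = 2.05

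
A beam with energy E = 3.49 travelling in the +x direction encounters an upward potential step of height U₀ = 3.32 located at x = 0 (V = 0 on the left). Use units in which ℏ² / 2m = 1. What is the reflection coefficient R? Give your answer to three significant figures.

R = 0.408

On each side the TISE gives plane waves with k = √(2m(E − V))/ℏ: k₁ = √(2·½·3.49) = 1.868, k₂ = √(2·½·0.17) = 0.4123.
Continuity of ψ and ψ′ at the step yields the reflection amplitude r = (k₁ − k₂)/(k₁ + k₂) = 0.6384; thus R = |r|² = 0.4076, T = 0.5924.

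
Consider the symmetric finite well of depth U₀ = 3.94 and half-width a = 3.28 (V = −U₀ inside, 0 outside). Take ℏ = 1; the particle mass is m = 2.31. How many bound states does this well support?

The dimensionless depth is z₀ = a√(2mU₀)/ℏ = 3.28 × √(18.20) = 13.99.
The even/odd transcendental equations gain one root per π/2 in z₀, giving N = 1 + ⌊2z₀/π⌋ = 1 + ⌊8.909⌋ = 9.

N = 9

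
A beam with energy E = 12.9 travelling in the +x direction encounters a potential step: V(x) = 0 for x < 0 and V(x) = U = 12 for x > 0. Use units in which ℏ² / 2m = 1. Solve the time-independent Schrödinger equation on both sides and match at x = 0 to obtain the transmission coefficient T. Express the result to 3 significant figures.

T = 0.661

The wavenumbers are k₁ = √(2mE)/ℏ = 3.592 on the left and k₂ = √(2m(E − U))/ℏ = 0.9487 on the right.
Continuity of ψ and ψ′ at the step yields the reflection amplitude r = (k₁ − k₂)/(k₁ + k₂) = 0.5821; thus R = |r|² = 0.3389, T = 0.6611.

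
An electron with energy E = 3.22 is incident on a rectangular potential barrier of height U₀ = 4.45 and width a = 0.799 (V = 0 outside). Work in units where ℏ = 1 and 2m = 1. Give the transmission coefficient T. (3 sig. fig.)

T = 0.441

Since E < U₀ the interior solution is evanescent with decay constant κ = √(2m(U₀ − E))/ℏ = 1.109.
κa = 0.8861, sinh(κa) = 1.007.
Matching ψ, ψ′ at both faces gives T = [1 + U₀² sinh²(κa) / (4E(U₀ − E))]⁻¹ = 1/2.267 = 0.441.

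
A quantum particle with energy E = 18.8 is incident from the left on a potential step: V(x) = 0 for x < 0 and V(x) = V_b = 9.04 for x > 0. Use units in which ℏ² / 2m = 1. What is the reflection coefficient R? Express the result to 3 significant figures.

On each side the TISE gives plane waves with k = √(2m(E − V))/ℏ: k₁ = √(2·½·18.8) = 4.336, k₂ = √(2·½·9.76) = 3.124.
Matching ψ and ψ′ at x = 0 gives r = (k₁ − k₂)/(k₁ + k₂), so R = r² = 0.02639 and T = 1 − R = 0.9736.

R = 0.0264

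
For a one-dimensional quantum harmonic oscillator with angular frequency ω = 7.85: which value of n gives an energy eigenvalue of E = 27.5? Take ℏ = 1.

Invert E_n = (n + ½)ℏω: n = E/ℏω − ½ = 3.003, so n = 3.

n = 3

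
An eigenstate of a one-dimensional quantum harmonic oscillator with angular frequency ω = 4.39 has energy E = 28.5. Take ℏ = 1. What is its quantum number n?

E_n = ℏω(n + ½) ⇒ n = E/(ℏω) − ½ = 28.5/4.39 − 0.5 = 5.992 → n = 6.

n = 6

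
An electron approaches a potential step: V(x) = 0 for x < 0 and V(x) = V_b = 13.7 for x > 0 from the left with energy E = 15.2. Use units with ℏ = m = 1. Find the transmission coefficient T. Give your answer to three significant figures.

T = 0.728

On each side the TISE gives plane waves with k = √(2m(E − V))/ℏ: k₁ = √(2·1·15.2) = 5.514, k₂ = √(2·1·1.5) = 1.732.
Matching ψ and ψ′ at x = 0 gives r = (k₁ − k₂)/(k₁ + k₂), so R = r² = 0.2724 and T = 1 − R = 0.7276.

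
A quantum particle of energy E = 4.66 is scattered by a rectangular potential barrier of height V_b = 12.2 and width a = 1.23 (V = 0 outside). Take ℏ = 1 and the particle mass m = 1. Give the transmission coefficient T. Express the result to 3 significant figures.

T = 0.000268

E < V_b: inside the barrier ψ ∝ e^{±κx} with κ = √(2m(V_b − E))/ℏ = 3.883.
κa = 4.776, sinh(κa) = 59.34.
Matching ψ, ψ′ at both faces gives T = [1 + V_b² sinh²(κa) / (4E(V_b − E))]⁻¹ = 1/3730 = 0.000268.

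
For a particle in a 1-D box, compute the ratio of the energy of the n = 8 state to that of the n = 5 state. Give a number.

E_n = n²π²ℏ²/(2mL²) so the ratio is n₂²/n₁² = 64/25 = 2.56.

2.56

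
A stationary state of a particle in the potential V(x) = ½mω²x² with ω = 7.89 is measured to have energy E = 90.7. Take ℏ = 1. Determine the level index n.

n = 11

E_n = ℏω(n + ½) ⇒ n = E/(ℏω) − ½ = 90.7/7.89 − 0.5 = 10.996 → n = 11.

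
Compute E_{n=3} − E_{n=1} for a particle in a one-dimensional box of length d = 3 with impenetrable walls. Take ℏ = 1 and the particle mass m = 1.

ΔE = 4.39

E_n = n²π²ℏ²/(2md²), so ΔE = (3² − 1²) π²ℏ²/(2md²).
ΔE = 8 × π² / (2 × 1 × 3²) = 4.386.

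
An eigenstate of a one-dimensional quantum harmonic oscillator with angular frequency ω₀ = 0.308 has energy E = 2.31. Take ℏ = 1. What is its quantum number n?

n = 7

E_n = ℏω₀(n + ½) ⇒ n = E/(ℏω₀) − ½ = 2.31/0.308 − 0.5 = 7.000 → n = 7.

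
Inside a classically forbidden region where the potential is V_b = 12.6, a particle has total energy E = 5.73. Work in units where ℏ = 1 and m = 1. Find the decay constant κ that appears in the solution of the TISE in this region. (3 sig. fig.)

Since E < V_b the TISE in this region is ψ'' = κ²ψ with κ = √(2m(V_b − E))/ℏ.
κ = √(2 × 1 × 6.87) = 3.707.

κ = 3.71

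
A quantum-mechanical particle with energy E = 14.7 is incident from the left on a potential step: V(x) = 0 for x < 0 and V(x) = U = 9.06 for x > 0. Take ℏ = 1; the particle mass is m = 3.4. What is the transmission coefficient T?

On each side the TISE gives plane waves with k = √(2m(E − V))/ℏ: k₁ = √(2·3.4·14.7) = 9.998, k₂ = √(2·3.4·5.64) = 6.193.
Matching ψ and ψ′ at x = 0 gives r = (k₁ − k₂)/(k₁ + k₂), so R = r² = 0.05523 and T = 1 − R = 0.9448.

T = 0.945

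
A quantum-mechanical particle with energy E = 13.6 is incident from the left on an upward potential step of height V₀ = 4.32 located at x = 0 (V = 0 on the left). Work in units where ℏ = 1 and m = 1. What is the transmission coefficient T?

T = 0.991

On each side the TISE gives plane waves with k = √(2m(E − V))/ℏ: k₁ = √(2·1·13.6) = 5.215, k₂ = √(2·1·9.28) = 4.308.
Continuity of ψ and ψ′ at the step yields the reflection amplitude r = (k₁ − k₂)/(k₁ + k₂) = 0.09526; thus R = |r|² = 0.009075, T = 0.9909.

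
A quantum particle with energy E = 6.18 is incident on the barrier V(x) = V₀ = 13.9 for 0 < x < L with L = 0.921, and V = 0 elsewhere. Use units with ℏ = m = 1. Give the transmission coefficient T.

Since E < V₀ the interior solution is evanescent with decay constant κ = √(2m(V₀ − E))/ℏ = 3.929.
κL = 3.619, sinh(κL) = 18.64.
Matching ψ, ψ′ at both faces gives T = [1 + V₀² sinh²(κL) / (4E(V₀ − E))]⁻¹ = 1/352.6 = 0.00284.

T = 0.00284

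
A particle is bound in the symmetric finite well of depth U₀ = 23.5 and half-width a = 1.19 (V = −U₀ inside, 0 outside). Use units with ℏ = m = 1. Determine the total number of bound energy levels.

N = 6

Define the well-strength parameter z₀ = (a/ℏ)√(2mU₀) = 1.19 × √(2·1·23.5) = 8.158.
A new bound state (alternating even/odd) appears each time z₀ passes a multiple of π/2, so N = ⌊2z₀/π⌋ + 1 = ⌊5.194⌋ + 1 = 6.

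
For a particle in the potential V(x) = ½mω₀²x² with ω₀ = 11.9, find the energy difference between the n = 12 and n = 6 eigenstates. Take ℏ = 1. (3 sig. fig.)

E_n = ℏω₀(n + ½), so ΔE = (12 − 6) ℏω₀ = 6 × 11.9 = 71.40.

ΔE = 71.4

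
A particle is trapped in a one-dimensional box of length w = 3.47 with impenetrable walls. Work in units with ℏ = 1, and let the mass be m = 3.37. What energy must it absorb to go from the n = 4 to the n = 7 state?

E_n = n²π²ℏ²/(2mw²), so ΔE = (7² − 4²) π²ℏ²/(2mw²).
ΔE = 33 × π² / (2 × 3.37 × 3.47²) = 4.013.

ΔE = 4.01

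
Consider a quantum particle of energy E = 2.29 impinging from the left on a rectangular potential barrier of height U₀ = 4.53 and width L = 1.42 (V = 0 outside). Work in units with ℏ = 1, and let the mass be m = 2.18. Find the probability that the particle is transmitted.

T = 0.000559

E < U₀: inside the barrier ψ ∝ e^{±κx} with κ = √(2m(U₀ − E))/ℏ = 3.125.
κL = 4.438, sinh(κL) = 42.28.
The exact tunnelling result is T⁻¹ = 1 + U₀² sinh²(κL) / [4E(U₀ − E)] = 1789, so T = 0.000559.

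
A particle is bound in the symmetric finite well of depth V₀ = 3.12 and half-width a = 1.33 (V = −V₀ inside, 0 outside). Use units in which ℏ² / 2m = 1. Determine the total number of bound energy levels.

Define the well-strength parameter z₀ = (a/ℏ)√(2mV₀) = 1.33 × √(2·0.5·3.12) = 2.349.
The even/odd transcendental equations gain one root per π/2 in z₀, giving N = 1 + ⌊2z₀/π⌋ = 1 + ⌊1.496⌋ = 2.

N = 2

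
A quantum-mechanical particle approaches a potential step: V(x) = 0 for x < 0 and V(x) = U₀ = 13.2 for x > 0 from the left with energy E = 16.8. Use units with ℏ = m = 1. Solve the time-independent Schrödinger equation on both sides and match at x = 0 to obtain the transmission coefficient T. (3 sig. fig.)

T = 0.865

On each side the TISE gives plane waves with k = √(2m(E − V))/ℏ: k₁ = √(2·1·16.8) = 5.797, k₂ = √(2·1·3.6) = 2.683.
Matching ψ and ψ′ at x = 0 gives r = (k₁ − k₂)/(k₁ + k₂), so R = r² = 0.1348 and T = 1 − R = 0.8652.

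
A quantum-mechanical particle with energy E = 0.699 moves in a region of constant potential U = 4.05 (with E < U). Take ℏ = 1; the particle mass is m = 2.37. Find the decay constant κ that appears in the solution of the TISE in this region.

Since E < U the TISE in this region is ψ'' = κ²ψ with κ = √(2m(U − E))/ℏ.
κ = √(2 × 2.37 × 3.351) = 3.985.

κ = 3.99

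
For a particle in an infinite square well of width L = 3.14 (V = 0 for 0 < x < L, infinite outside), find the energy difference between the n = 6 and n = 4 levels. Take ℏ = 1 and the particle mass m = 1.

E_n = n²π²ℏ²/(2mL²), so ΔE = (6² − 4²) π²ℏ²/(2mL²).
ΔE = 20 × π² / (2 × 1 × 3.14²) = 10.01.

ΔE = 10.0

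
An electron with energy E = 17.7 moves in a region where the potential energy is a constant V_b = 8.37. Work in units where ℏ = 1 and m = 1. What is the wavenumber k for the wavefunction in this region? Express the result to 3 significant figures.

k = 4.32

With E > V_b the solution is oscillatory, ψ ∝ e^{±ikx} with k = √(2m(E − V_b))/ℏ.
k = √(2 × 1 × 9.33) = 4.320.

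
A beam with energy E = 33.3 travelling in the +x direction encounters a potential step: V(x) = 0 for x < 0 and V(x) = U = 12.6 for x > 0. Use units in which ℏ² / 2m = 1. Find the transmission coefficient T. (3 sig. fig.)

The wavenumbers are k₁ = √(2mE)/ℏ = 5.771 on the left and k₂ = √(2m(E − U))/ℏ = 4.550 on the right.
Matching ψ and ψ′ at x = 0 gives r = (k₁ − k₂)/(k₁ + k₂), so R = r² = 0.01399 and T = 1 − R = 0.9860.

T = 0.986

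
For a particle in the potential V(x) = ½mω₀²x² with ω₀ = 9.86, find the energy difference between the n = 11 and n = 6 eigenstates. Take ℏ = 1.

ΔE = 49.3

E_n = ℏω₀(n + ½), so ΔE = (11 − 6) ℏω₀ = 5 × 9.86 = 49.30.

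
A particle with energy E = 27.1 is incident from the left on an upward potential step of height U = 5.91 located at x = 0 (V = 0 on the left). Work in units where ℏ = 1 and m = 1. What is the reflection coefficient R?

On each side the TISE gives plane waves with k = √(2m(E − V))/ℏ: k₁ = √(2·1·27.1) = 7.362, k₂ = √(2·1·21.19) = 6.510.
Continuity of ψ and ψ′ at the step yields the reflection amplitude r = (k₁ − k₂)/(k₁ + k₂) = 0.06142; thus R = |r|² = 0.003773, T = 0.9962.

R = 0.00377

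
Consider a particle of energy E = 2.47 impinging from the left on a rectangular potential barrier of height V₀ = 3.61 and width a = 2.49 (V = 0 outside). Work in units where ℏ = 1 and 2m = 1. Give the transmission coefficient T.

Since E < V₀ the interior solution is evanescent with decay constant κ = √(2m(V₀ − E))/ℏ = 1.068.
κa = 2.659, sinh(κa) = 7.103.
Matching ψ, ψ′ at both faces gives T = [1 + V₀² sinh²(κa) / (4E(V₀ − E))]⁻¹ = 1/59.38 = 0.0168.

T = 0.0168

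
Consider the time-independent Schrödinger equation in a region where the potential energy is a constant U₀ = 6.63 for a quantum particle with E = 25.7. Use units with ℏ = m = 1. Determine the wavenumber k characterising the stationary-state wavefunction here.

k = 6.18

With E > U₀ the solution is oscillatory, ψ ∝ e^{±ikx} with k = √(2m(E − U₀))/ℏ.
k = √(2 × 1 × 19.07) = 6.176.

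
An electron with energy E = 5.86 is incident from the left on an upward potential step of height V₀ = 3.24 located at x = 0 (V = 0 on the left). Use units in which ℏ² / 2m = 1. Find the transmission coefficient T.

On each side the TISE gives plane waves with k = √(2m(E − V))/ℏ: k₁ = √(2·½·5.86) = 2.421, k₂ = √(2·½·2.62) = 1.619.
Continuity of ψ and ψ′ at the step yields the reflection amplitude r = (k₁ − k₂)/(k₁ + k₂) = 0.1986; thus R = |r|² = 0.03943, T = 0.9606.

T = 0.961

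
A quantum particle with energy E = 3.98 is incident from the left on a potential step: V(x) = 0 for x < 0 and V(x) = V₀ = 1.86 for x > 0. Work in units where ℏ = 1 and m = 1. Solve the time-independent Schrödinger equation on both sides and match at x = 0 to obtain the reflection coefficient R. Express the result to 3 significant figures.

R = 0.0244

On each side the TISE gives plane waves with k = √(2m(E − V))/ℏ: k₁ = √(2·1·3.98) = 2.821, k₂ = √(2·1·2.12) = 2.059.
Continuity of ψ and ψ′ at the step yields the reflection amplitude r = (k₁ − k₂)/(k₁ + k₂) = 0.1562; thus R = |r|² = 0.02439, T = 0.9756.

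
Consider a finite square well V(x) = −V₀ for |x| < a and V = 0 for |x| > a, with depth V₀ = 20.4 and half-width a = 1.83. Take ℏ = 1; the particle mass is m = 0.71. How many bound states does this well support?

Define the well-strength parameter z₀ = (a/ℏ)√(2mV₀) = 1.83 × √(2·0.71·20.4) = 9.849.
A new bound state (alternating even/odd) appears each time z₀ passes a multiple of π/2, so N = ⌊2z₀/π⌋ + 1 = ⌊6.270⌋ + 1 = 7.

N = 7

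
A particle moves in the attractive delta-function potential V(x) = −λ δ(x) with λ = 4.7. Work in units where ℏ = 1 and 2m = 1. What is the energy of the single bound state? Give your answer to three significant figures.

For x ≠ 0 the bound state is ψ ∝ e^{−κ|x|}; integrating the TISE across the delta gives the cusp condition 2κ = 2mλ/ℏ², so κ = 2.350.
Then E = −ℏ²κ²/(2m) = −mλ²/(2ℏ²) = -5.523.

E = -5.52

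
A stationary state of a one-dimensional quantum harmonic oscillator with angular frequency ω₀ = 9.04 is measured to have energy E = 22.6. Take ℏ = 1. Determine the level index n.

E_n = ℏω₀(n + ½) ⇒ n = E/(ℏω₀) − ½ = 22.6/9.04 − 0.5 = 2.000 → n = 2.

n = 2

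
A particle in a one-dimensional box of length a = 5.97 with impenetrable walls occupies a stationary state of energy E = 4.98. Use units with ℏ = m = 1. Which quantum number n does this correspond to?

n = 6

For an infinite well E_n = n²π²ℏ²/(2ma²), so n = (a/πℏ)√(2mE).
n = (5.97/π) × √(2 × 1 × 4.98) = 5.997 → n = 6.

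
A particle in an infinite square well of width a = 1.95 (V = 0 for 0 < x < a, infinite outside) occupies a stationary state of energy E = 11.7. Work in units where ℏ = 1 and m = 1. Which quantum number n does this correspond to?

n = 3

From E_n = n²π²ℏ²/(2ma²) invert to n = √(2ma²E)/(πℏ).
n = (1.95/π) × √(2 × 1 × 11.7) = 3.003 → n = 3.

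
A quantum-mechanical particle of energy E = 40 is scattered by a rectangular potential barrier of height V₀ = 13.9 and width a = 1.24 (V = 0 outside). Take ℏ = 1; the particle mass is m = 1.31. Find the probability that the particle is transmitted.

Above the barrier the interior wavenumber is k₂ = √(2m(E − V₀))/ℏ = 8.269, giving phase k₂a = 10.25.
T = [1 + V₀² sin²(k₂a) / (4E(E − V₀))]⁻¹ = 1/1.025 = 0.975.

T = 0.975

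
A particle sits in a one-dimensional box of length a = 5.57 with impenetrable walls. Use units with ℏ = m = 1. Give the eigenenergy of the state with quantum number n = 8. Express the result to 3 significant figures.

The infinite-well eigenfunctions ψ_n = √(2/a) sin(nπx/a) vanish at both walls, giving E_n = n²π²ℏ²/(2ma²).
E_8 = 8² × π² / (2 × 1 × 5.57²) = 10.18.

E = 10.2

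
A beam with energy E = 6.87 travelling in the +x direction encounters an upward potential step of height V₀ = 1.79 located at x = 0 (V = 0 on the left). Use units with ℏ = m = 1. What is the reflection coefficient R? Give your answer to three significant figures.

R = 0.00567

On each side the TISE gives plane waves with k = √(2m(E − V))/ℏ: k₁ = √(2·1·6.87) = 3.707, k₂ = √(2·1·5.08) = 3.187.
Continuity of ψ and ψ′ at the step yields the reflection amplitude r = (k₁ − k₂)/(k₁ + k₂) = 0.07532; thus R = |r|² = 0.005673, T = 0.9943.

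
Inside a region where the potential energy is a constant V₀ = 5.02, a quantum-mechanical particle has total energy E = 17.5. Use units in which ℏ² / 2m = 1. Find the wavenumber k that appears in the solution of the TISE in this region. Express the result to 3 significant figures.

With E > V₀ the solution is oscillatory, ψ ∝ e^{±ikx} with k = √(2m(E − V₀))/ℏ.
k = √(2 × 0.5 × 12.48) = 3.533.

k = 3.53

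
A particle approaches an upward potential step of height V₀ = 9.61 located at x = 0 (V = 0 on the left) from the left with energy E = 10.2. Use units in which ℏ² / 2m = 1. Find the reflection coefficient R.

The wavenumbers are k₁ = √(2mE)/ℏ = 3.194 on the left and k₂ = √(2m(E − V₀))/ℏ = 0.7681 on the right.
Matching ψ and ψ′ at x = 0 gives r = (k₁ − k₂)/(k₁ + k₂), so R = r² = 0.3748 and T = 1 − R = 0.6252.

R = 0.375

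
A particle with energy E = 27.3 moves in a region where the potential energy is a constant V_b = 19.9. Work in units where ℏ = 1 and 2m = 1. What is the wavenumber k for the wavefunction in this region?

k = 2.72

With E > V_b the solution is oscillatory, ψ ∝ e^{±ikx} with k = √(2m(E − V_b))/ℏ.
k = √(2 × 0.5 × 7.4) = 2.720.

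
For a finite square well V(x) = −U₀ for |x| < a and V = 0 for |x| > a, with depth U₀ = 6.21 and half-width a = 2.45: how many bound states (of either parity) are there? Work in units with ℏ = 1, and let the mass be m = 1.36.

N = 7

The dimensionless depth is z₀ = a√(2mU₀)/ℏ = 2.45 × √(16.89) = 10.07.
The even/odd transcendental equations gain one root per π/2 in z₀, giving N = 1 + ⌊2z₀/π⌋ = 1 + ⌊6.410⌋ = 7.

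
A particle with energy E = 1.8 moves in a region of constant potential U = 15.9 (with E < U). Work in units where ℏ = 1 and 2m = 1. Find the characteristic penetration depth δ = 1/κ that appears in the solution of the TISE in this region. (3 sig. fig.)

Since E < U the TISE in this region is ψ'' = κ²ψ with κ = √(2m(U − E))/ℏ.
κ = √(2 × 0.5 × 14.1) = 3.755. The penetration depth is δ = 1/κ = 0.266.

δ = 0.266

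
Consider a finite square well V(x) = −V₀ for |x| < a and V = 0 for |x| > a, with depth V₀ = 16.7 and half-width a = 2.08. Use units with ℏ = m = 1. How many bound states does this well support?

Define the well-strength parameter z₀ = (a/ℏ)√(2mV₀) = 2.08 × √(2·1·16.7) = 12.02.
The even/odd transcendental equations gain one root per π/2 in z₀, giving N = 1 + ⌊2z₀/π⌋ = 1 + ⌊7.653⌋ = 8.

N = 8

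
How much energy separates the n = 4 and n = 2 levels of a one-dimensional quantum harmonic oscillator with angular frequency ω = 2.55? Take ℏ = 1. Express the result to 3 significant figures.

E_n = ℏω(n + ½), so ΔE = (4 − 2) ℏω = 2 × 2.55 = 5.100.

ΔE = 5.10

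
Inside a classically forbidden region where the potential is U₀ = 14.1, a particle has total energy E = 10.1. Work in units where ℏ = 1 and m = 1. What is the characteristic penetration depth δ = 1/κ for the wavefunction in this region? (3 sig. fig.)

δ = 0.354

Since E < U₀ the TISE in this region is ψ'' = κ²ψ with κ = √(2m(U₀ − E))/ℏ.
κ = √(2 × 1 × 4) = 2.828. The penetration depth is δ = 1/κ = 0.354.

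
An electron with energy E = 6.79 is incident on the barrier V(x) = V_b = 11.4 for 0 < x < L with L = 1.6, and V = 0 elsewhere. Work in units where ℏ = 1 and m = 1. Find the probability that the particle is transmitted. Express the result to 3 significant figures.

T = 0.000232

E < V_b: inside the barrier ψ ∝ e^{±κx} with κ = √(2m(V_b − E))/ℏ = 3.036.
κL = 4.858, sinh(κL) = 64.40.
The exact tunnelling result is T⁻¹ = 1 + V_b² sinh²(κL) / [4E(V_b − E)] = 4306, so T = 0.000232.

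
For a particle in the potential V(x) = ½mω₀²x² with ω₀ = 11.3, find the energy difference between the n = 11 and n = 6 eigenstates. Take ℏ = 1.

E_n = ℏω₀(n + ½), so ΔE = (11 − 6) ℏω₀ = 5 × 11.3 = 56.50.

ΔE = 56.5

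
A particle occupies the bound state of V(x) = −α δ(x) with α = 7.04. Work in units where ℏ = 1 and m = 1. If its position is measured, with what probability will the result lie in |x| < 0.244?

P = 0.968

The normalised bound state is ψ = √κ e^{−κ|x|} with κ = mα/ℏ² = 7.040.
P(|x| < d) = ∫_{−d}^{d} κ e^{−2κ|x|} dx = 1 − e^{−2κd} = 1 − e^{−3.436} = 0.9678.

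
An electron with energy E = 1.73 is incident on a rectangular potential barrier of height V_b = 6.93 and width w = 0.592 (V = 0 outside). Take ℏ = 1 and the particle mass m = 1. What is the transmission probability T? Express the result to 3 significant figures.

Since E < V_b the interior solution is evanescent with decay constant κ = √(2m(V_b − E))/ℏ = 3.225.
κw = 1.909, sinh(κw) = 3.300.
The exact tunnelling result is T⁻¹ = 1 + V_b² sinh²(κw) / [4E(V_b − E)] = 15.53, so T = 0.0644.

T = 0.0644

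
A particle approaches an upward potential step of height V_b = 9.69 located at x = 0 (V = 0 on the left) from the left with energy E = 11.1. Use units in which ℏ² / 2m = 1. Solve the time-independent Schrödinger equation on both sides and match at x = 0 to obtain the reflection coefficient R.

The wavenumbers are k₁ = √(2mE)/ℏ = 3.332 on the left and k₂ = √(2m(E − V_b))/ℏ = 1.187 on the right.
Continuity of ψ and ψ′ at the step yields the reflection amplitude r = (k₁ − k₂)/(k₁ + k₂) = 0.4745; thus R = |r|² = 0.2251, T = 0.7749.

R = 0.225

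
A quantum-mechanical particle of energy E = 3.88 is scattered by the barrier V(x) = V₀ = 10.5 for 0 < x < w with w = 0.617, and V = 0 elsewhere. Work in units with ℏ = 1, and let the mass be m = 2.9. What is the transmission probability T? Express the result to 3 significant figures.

T = 0.00178

Since E < V₀ the interior solution is evanescent with decay constant κ = √(2m(V₀ − E))/ℏ = 6.196.
κw = 3.823, sinh(κw) = 22.86.
The exact tunnelling result is T⁻¹ = 1 + V₀² sinh²(κw) / [4E(V₀ − E)] = 562.0, so T = 0.00178.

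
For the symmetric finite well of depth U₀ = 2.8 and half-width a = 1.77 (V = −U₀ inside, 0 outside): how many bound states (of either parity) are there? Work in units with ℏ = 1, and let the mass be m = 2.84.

Define the well-strength parameter z₀ = (a/ℏ)√(2mU₀) = 1.77 × √(2·2.84·2.8) = 7.059.
The even/odd transcendental equations gain one root per π/2 in z₀, giving N = 1 + ⌊2z₀/π⌋ = 1 + ⌊4.494⌋ = 5.

N = 5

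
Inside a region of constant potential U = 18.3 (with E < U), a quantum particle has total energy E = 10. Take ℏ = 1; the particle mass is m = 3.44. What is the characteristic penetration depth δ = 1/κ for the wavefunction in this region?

δ = 0.132

Since E < U the TISE in this region is ψ'' = κ²ψ with κ = √(2m(U − E))/ℏ.
κ = √(2 × 3.44 × 8.3) = 7.557. The penetration depth is δ = 1/κ = 0.132.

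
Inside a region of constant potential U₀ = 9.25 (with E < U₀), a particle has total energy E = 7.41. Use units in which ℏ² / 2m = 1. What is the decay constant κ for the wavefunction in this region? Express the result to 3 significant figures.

κ = 1.36

Since E < U₀ the TISE in this region is ψ'' = κ²ψ with κ = √(2m(U₀ − E))/ℏ.
κ = √(2 × 0.5 × 1.84) = 1.356.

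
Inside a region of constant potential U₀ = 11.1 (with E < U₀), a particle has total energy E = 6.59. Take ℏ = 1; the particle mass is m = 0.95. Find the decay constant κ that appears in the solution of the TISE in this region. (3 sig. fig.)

Since E < U₀ the TISE in this region is ψ'' = κ²ψ with κ = √(2m(U₀ − E))/ℏ.
κ = √(2 × 0.95 × 4.51) = 2.927.

κ = 2.93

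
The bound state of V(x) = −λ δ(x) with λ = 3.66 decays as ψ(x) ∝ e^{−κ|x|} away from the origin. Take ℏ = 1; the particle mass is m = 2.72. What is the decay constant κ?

κ = 9.96

Integrate −(ℏ²/2m)ψ'' − λδ(x)ψ = Eψ from −ε to +ε: the ψ'' term gives ψ'(0⁺) − ψ'(0⁻) and the δ term gives −(2mλ/ℏ²)ψ(0).
With ψ ∝ e^{−κ|x|} this yields −2κ = −2mλ/ℏ², so κ = mλ/ℏ² = 9.955.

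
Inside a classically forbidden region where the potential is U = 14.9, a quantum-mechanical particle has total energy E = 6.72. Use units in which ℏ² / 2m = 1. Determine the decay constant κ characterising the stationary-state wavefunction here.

κ = 2.86

Since E < U the TISE in this region is ψ'' = κ²ψ with κ = √(2m(U − E))/ℏ.
κ = √(2 × 0.5 × 8.18) = 2.860.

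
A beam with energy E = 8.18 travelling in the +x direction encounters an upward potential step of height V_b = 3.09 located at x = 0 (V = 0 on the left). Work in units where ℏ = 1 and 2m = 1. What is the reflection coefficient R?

The wavenumbers are k₁ = √(2mE)/ℏ = 2.860 on the left and k₂ = √(2m(E − V_b))/ℏ = 2.256 on the right.
Continuity of ψ and ψ′ at the step yields the reflection amplitude r = (k₁ − k₂)/(k₁ + k₂) = 0.1181; thus R = |r|² = 0.01394, T = 0.9861.

R = 0.0139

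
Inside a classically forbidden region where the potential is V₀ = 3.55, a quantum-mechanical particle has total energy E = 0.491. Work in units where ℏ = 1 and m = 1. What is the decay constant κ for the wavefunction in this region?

Since E < V₀ the TISE in this region is ψ'' = κ²ψ with κ = √(2m(V₀ − E))/ℏ.
κ = √(2 × 1 × 3.059) = 2.473.

κ = 2.47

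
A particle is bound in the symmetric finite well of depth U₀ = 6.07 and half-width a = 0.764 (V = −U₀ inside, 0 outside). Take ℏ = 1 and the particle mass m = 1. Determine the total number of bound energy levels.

The dimensionless depth is z₀ = a√(2mU₀)/ℏ = 0.764 × √(12.14) = 2.662.
A new bound state (alternating even/odd) appears each time z₀ passes a multiple of π/2, so N = ⌊2z₀/π⌋ + 1 = ⌊1.695⌋ + 1 = 2.

N = 2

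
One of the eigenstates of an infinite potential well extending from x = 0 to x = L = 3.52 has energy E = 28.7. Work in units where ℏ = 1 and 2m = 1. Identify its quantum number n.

From E_n = n²π²ℏ²/(2mL²) invert to n = √(2mL²E)/(πℏ).
n = (3.52/π) × √(2 × 0.5 × 28.7) = 6.003 → n = 6.

n = 6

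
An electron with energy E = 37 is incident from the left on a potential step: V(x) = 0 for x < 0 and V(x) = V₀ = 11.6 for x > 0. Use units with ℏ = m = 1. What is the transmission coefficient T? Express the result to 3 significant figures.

On each side the TISE gives plane waves with k = √(2m(E − V))/ℏ: k₁ = √(2·1·37) = 8.602, k₂ = √(2·1·25.4) = 7.127.
Matching ψ and ψ′ at x = 0 gives r = (k₁ − k₂)/(k₁ + k₂), so R = r² = 0.008792 and T = 1 − R = 0.9912.

T = 0.991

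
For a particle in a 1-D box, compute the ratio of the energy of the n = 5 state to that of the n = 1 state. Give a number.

Since E_n ∝ n², the ratio is (5/1)² = 25.

25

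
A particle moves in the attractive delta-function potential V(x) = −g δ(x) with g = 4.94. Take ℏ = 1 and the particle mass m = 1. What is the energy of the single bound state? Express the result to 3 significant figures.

E = -12.2

For x ≠ 0 the bound state is ψ ∝ e^{−κ|x|}; integrating the TISE across the delta gives the cusp condition 2κ = 2mg/ℏ², so κ = 4.940.
Then E = −ℏ²κ²/(2m) = −mg²/(2ℏ²) = -12.20.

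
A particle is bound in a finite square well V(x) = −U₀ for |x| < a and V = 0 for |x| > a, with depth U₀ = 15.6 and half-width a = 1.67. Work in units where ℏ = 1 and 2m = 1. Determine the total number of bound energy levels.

N = 5

Define the well-strength parameter z₀ = (a/ℏ)√(2mU₀) = 1.67 × √(2·0.5·15.6) = 6.596.
The even/odd transcendental equations gain one root per π/2 in z₀, giving N = 1 + ⌊2z₀/π⌋ = 1 + ⌊4.199⌋ = 5.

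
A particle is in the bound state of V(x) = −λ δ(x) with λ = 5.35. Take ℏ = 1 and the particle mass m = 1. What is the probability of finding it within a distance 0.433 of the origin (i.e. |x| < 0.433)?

P = 0.990

The normalised bound state is ψ = √κ e^{−κ|x|} with κ = mλ/ℏ² = 5.350.
P(|x| < d) = ∫_{−d}^{d} κ e^{−2κ|x|} dx = 1 − e^{−2κd} = 1 − e^{−4.633} = 0.9903.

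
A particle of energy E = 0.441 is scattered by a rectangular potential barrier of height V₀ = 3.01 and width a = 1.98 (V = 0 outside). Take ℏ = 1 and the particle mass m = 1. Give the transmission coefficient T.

E < V₀: inside the barrier ψ ∝ e^{±κx} with κ = √(2m(V₀ − E))/ℏ = 2.267.
κa = 4.488, sinh(κa) = 44.47.
Matching ψ, ψ′ at both faces gives T = [1 + V₀² sinh²(κa) / (4E(V₀ − E))]⁻¹ = 1/3955 = 0.000253.

T = 0.000253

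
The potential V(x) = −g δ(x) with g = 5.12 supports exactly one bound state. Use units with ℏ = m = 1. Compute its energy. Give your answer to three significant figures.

E = -13.1

The bound state is ψ(x) = √κ e^{−κ|x|}. The derivative jump ψ'(0⁺) − ψ'(0⁻) = −(2mg/ℏ²)ψ(0) fixes κ = mg/ℏ² = 5.120.
Then E = −ℏ²κ²/(2m) = −mg²/(2ℏ²) = -13.11.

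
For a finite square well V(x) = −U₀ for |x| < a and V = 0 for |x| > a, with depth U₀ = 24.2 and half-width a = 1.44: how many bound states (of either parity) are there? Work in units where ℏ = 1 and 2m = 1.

Define the well-strength parameter z₀ = (a/ℏ)√(2mU₀) = 1.44 × √(2·0.5·24.2) = 7.084.
The even/odd transcendental equations gain one root per π/2 in z₀, giving N = 1 + ⌊2z₀/π⌋ = 1 + ⌊4.510⌋ = 5.

N = 5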